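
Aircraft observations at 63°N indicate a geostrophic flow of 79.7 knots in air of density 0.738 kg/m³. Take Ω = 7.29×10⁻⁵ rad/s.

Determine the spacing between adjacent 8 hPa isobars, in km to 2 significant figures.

200 km

Coriolis parameter at 63°N:
f = 2Ω sin φ = 2 × 7.29×10⁻⁵ × sin 63° = 1.30×10⁻⁴ s⁻¹
Wind speed in SI: 79.7 knots = 41.0 m/s
Geostrophic balance rearranged: |∂P/∂n| = f ρ V_g
|∂P/∂n| = 1.30×10⁻⁴ × 0.738 × 41.0 = 3.93×10⁻³ Pa/m
Isobar spacing: Δn = ΔP/|∂P/∂n| = 800 Pa / 3.93×10⁻³ Pa/m = 203516 m ≈ 200 km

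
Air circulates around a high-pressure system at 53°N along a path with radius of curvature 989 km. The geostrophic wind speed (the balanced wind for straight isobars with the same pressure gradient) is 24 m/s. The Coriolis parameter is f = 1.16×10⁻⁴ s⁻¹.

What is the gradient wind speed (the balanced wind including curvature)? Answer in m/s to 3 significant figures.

Around a high, pressure-gradient force acts outward with centrifugal, so Coriolis balances both:
fV = (1/ρ)|∂P/∂n| + V²/R  →  V² − fR·V + fR·V_g = 0
With fR = 1.16×10⁻⁴ × 989×10³ m = 115 m/s:
V = [fR − √((fR)² − 4 fR V_g)]/2 = [115 − √(115² − 4×115×24)]/2 = 34.2 m/s
Supergeostrophic (V > V_g = 24 m/s), as expected around a high.

34.2 m/s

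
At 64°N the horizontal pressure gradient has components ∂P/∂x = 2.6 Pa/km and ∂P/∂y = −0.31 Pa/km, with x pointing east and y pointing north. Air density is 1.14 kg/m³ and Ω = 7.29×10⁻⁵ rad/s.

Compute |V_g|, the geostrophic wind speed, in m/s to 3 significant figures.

Coriolis parameter at 64°N:
f = 2Ω sin φ = 2 × 7.29×10⁻⁵ × sin 64° = 1.31×10⁻⁴ s⁻¹
Component geostrophic relations (x east, y north):
u_g = −(1/(fρ)) ∂P/∂y,  v_g = (1/(fρ)) ∂P/∂x
u_g = −(−0.31×10⁻³)/(1.31×10⁻⁴ × 1.14) = 2.08 m/s;  v_g = (2.6×10⁻³)/(1.31×10⁻⁴ × 1.14) = 17.4 m/s
|V_g| = √(u_g² + v_g²) = 17.5 m/s

17.5 m/s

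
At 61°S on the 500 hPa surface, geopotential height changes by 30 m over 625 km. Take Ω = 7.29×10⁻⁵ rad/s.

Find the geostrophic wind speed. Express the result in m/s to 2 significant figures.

3.7 m/s

Coriolis parameter at 61°S:
f = 2Ω sin φ = 2 × 7.29×10⁻⁵ × sin 61° = 1.28×10⁻⁴ s⁻¹
Height gradient: |∂Z/∂n| = 30 m / 625000 m = 4.80×10⁻⁵
On a pressure surface, geostrophic balance gives V_g = (g/f)|∂Z/∂n|:
V_g = 9.81 × 4.80×10⁻⁵ / 1.28×10⁻⁴ = 3.69 m/s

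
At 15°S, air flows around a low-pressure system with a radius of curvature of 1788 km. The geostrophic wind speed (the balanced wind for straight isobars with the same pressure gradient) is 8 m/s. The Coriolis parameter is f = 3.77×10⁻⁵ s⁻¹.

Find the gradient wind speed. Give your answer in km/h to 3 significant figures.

26.0 km/h

Around a low, centrifugal force acts outward with Coriolis, so pressure-gradient force balances both:
(1/ρ)|∂P/∂n| = fV + V²/R  →  V² + fR·V − fR·V_g = 0
With fR = 3.77×10⁻⁵ × 1788×10³ m = 67.4 m/s:
V = [−fR + √((fR)² + 4 fR V_g)]/2 = [−67.4 + √(67.4² + 4×67.4×8)]/2 = 7.23 m/s
Subgeostrophic (V < V_g = 8 m/s), as expected around a low.
Converting: 7.23 m/s × 3.6 = 26.0 km/h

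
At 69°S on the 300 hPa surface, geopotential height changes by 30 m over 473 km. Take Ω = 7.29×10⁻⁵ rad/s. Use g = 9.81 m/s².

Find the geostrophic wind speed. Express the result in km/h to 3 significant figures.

16.5 km/h

Coriolis parameter at 69°S:
f = 2Ω sin φ = 2 × 7.29×10⁻⁵ × sin 69° = 1.36×10⁻⁴ s⁻¹
Height gradient: |∂Z/∂n| = 30 m / 473000 m = 6.34×10⁻⁵
On a pressure surface, geostrophic balance gives V_g = (g/f)|∂Z/∂n|:
V_g = 9.81 × 6.34×10⁻⁵ / 1.36×10⁻⁴ = 4.57 m/s
Converting: 4.57 m/s × 3.6 = 16.5 km/h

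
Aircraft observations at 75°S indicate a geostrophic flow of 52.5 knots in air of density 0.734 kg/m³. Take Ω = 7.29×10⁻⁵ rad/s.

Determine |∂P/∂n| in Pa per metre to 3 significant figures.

2.79×10⁻³ Pa/m

Coriolis parameter at 75°S:
f = 2Ω sin φ = 2 × 7.29×10⁻⁵ × sin 75° = 1.41×10⁻⁴ s⁻¹
Wind speed in SI: 52.5 knots = 27.0 m/s
Geostrophic balance rearranged: |∂P/∂n| = f ρ V_g
|∂P/∂n| = 1.41×10⁻⁴ × 0.734 × 27.0 = 2.79×10⁻³ Pa/m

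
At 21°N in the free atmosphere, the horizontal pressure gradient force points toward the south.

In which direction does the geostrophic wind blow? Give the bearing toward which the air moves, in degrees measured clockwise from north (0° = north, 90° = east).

270°

The pressure-gradient force points toward the south (bearing 180°).
Geostrophic balance: in the Northern Hemisphere the Coriolis force deflects motion to the right, so the geostrophic wind blows 90° to the right of the pressure-gradient force (low pressure on the left).
Rotating 180° by 90° clockwise gives 270° — the wind blows toward the west.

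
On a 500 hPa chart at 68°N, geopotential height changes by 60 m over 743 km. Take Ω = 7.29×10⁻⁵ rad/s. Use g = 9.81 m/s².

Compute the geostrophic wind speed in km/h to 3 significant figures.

Coriolis parameter at 68°N:
f = 2Ω sin φ = 2 × 7.29×10⁻⁵ × sin 68° = 1.35×10⁻⁴ s⁻¹
Height gradient: |∂Z/∂n| = 60 m / 743000 m = 8.08×10⁻⁵
On a pressure surface, geostrophic balance gives V_g = (g/f)|∂Z/∂n|:
V_g = 9.81 × 8.08×10⁻⁵ / 1.35×10⁻⁴ = 5.86 m/s
Converting: 5.86 m/s × 3.6 = 21.1 km/h

21.1 km/h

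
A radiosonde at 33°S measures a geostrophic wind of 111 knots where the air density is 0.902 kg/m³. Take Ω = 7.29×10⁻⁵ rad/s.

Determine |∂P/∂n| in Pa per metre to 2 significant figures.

Coriolis parameter at 33°S:
f = 2Ω sin φ = 2 × 7.29×10⁻⁵ × sin 33° = 7.94×10⁻⁵ s⁻¹
Wind speed in SI: 111 knots = 57.1 m/s
Geostrophic balance rearranged: |∂P/∂n| = f ρ V_g
|∂P/∂n| = 7.94×10⁻⁵ × 0.902 × 57.1 = 4.09×10⁻³ Pa/m

4.1×10⁻³ Pa/m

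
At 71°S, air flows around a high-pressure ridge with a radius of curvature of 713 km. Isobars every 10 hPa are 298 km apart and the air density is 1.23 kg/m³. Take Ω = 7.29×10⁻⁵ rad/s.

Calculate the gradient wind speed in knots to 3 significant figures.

53.4 knots

Coriolis parameter at 71°S:
f = 2Ω sin φ = 2 × 7.29×10⁻⁵ × sin 71° = 1.38×10⁻⁴ s⁻¹
Pressure gradient: |∂P/∂n| = 1000 Pa / 298000 m = 3.36×10⁻³ Pa/m
Geostrophic speed: V_g = |∂P/∂n|/(fρ) = 3.36×10⁻³/(1.38×10⁻⁴ × 1.23) = 19.8 m/s
Around a high, pressure-gradient force acts outward with centrifugal, so Coriolis balances both:
fV = (1/ρ)|∂P/∂n| + V²/R  →  V² − fR·V + fR·V_g = 0
With fR = 1.38×10⁻⁴ × 713×10³ m = 98.3 m/s:
V = [fR − √((fR)² − 4 fR V_g)]/2 = [98.3 − √(98.3² − 4×98.3×19.8)]/2 = 27.5 m/s
Supergeostrophic (V > V_g = 19.8 m/s), as expected around a high.
Converting: 27.5 m/s × 1.944 = 53.4 knots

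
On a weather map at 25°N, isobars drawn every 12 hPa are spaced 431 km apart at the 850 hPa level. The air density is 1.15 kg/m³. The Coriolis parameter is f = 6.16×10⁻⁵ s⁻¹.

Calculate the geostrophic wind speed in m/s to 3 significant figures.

Pressure gradient: |∂P/∂n| = 1200 Pa / 431000 m = 2.78×10⁻³ Pa/m
Geostrophic balance (pressure-gradient force = Coriolis force):
V_g = (1/(fρ)) |∂P/∂n| = 2.78×10⁻³ / (6.16×10⁻⁵ × 1.15) = 39.3 m/s

39.3 m/s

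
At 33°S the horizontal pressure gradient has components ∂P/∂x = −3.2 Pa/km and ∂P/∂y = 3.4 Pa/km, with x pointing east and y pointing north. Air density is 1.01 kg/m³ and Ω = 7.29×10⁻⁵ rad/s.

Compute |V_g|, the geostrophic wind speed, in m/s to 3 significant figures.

Coriolis parameter at 33°S:
f = 2Ω sin φ = 2 × 7.29×10⁻⁵ × sin 33° = 7.94×10⁻⁵ s⁻¹
In the Southern Hemisphere f is negative: f = −7.94×10⁻⁵ s⁻¹.
Component geostrophic relations (x east, y north):
u_g = −(1/(fρ)) ∂P/∂y,  v_g = (1/(fρ)) ∂P/∂x
u_g = −(3.4×10⁻³)/(−7.94×10⁻⁵ × 1.01) = 42.4 m/s;  v_g = (−3.2×10⁻³)/(−7.94×10⁻⁵ × 1.01) = 39.9 m/s
|V_g| = √(u_g² + v_g²) = 58.2 m/s

58.2 m/s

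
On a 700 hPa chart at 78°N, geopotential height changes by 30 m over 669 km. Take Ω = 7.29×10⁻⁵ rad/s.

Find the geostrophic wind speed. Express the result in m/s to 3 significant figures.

Coriolis parameter at 78°N:
f = 2Ω sin φ = 2 × 7.29×10⁻⁵ × sin 78° = 1.43×10⁻⁴ s⁻¹
Height gradient: |∂Z/∂n| = 30 m / 669000 m = 4.48×10⁻⁵
On a pressure surface, geostrophic balance gives V_g = (g/f)|∂Z/∂n|:
V_g = 9.81 × 4.48×10⁻⁵ / 1.43×10⁻⁴ = 3.08 m/s

3.08 m/s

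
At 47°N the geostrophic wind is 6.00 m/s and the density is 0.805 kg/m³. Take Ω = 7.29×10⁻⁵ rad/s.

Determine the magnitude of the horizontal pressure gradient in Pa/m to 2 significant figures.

5.2×10⁻⁴ Pa/m

Coriolis parameter at 47°N:
f = 2Ω sin φ = 2 × 7.29×10⁻⁵ × sin 47° = 1.07×10⁻⁴ s⁻¹
Geostrophic balance rearranged: |∂P/∂n| = f ρ V_g
|∂P/∂n| = 1.07×10⁻⁴ × 0.805 × 6.00 = 5.15×10⁻⁴ Pa/m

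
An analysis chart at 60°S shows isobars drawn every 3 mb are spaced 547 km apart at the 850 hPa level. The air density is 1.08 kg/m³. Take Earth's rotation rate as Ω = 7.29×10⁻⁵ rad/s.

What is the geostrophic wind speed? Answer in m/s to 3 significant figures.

Coriolis parameter at 60°S:
f = 2Ω sin φ = 2 × 7.29×10⁻⁵ × sin 60° = 1.26×10⁻⁴ s⁻¹
Pressure gradient: |∂P/∂n| = 300 Pa / 547000 m = 5.48×10⁻⁴ Pa/m
Geostrophic balance (pressure-gradient force = Coriolis force):
V_g = (1/(fρ)) |∂P/∂n| = 5.48×10⁻⁴ / (1.26×10⁻⁴ × 1.08) = 4.02 m/s

4.02 m/s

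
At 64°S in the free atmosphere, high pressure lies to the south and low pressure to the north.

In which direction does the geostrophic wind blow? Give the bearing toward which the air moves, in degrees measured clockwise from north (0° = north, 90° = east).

270°

The pressure-gradient force points toward the north (bearing 000°).
Geostrophic balance: in the Southern Hemisphere the Coriolis force deflects motion to the left, so the geostrophic wind blows 90° to the left of the pressure-gradient force (low pressure on the right).
Rotating 000° by 90° counterclockwise gives 270° — the wind blows toward the west.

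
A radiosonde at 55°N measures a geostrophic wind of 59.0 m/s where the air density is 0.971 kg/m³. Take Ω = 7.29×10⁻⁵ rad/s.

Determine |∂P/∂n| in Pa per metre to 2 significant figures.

6.8×10⁻³ Pa/m

Coriolis parameter at 55°N:
f = 2Ω sin φ = 2 × 7.29×10⁻⁵ × sin 55° = 1.19×10⁻⁴ s⁻¹
Geostrophic balance rearranged: |∂P/∂n| = f ρ V_g
|∂P/∂n| = 1.19×10⁻⁴ × 0.971 × 59.0 = 6.84×10⁻³ Pa/m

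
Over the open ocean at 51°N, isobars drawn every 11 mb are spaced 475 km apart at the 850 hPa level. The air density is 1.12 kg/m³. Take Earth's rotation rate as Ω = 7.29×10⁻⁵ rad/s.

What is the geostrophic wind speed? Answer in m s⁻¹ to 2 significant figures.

Coriolis parameter at 51°N:
f = 2Ω sin φ = 2 × 7.29×10⁻⁵ × sin 51° = 1.13×10⁻⁴ s⁻¹
Pressure gradient: |∂P/∂n| = 1100 Pa / 475000 m = 2.32×10⁻³ Pa/m
Geostrophic balance (pressure-gradient force = Coriolis force):
V_g = (1/(fρ)) |∂P/∂n| = 2.32×10⁻³ / (1.13×10⁻⁴ × 1.12) = 18.2 m/s

18 m s⁻¹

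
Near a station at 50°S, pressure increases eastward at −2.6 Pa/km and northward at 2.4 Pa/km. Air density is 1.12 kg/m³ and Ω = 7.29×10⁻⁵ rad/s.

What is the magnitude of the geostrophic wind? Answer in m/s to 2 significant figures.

Coriolis parameter at 50°S:
f = 2Ω sin φ = 2 × 7.29×10⁻⁵ × sin 50° = 1.12×10⁻⁴ s⁻¹
In the Southern Hemisphere f is negative: f = −1.12×10⁻⁴ s⁻¹.
Component geostrophic relations (x east, y north):
u_g = −(1/(fρ)) ∂P/∂y,  v_g = (1/(fρ)) ∂P/∂x
u_g = −(2.4×10⁻³)/(−1.12×10⁻⁴ × 1.12) = 19.2 m/s;  v_g = (−2.6×10⁻³)/(−1.12×10⁻⁴ × 1.12) = 20.8 m/s
|V_g| = √(u_g² + v_g²) = 28.3 m/s

28 m/s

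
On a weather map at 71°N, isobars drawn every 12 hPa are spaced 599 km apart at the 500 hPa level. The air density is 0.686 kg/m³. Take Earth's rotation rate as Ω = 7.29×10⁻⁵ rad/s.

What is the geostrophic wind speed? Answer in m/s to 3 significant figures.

21.2 m/s

Coriolis parameter at 71°N:
f = 2Ω sin φ = 2 × 7.29×10⁻⁵ × sin 71° = 1.38×10⁻⁴ s⁻¹
Pressure gradient: |∂P/∂n| = 1200 Pa / 599000 m = 2.00×10⁻³ Pa/m
Geostrophic balance (pressure-gradient force = Coriolis force):
V_g = (1/(fρ)) |∂P/∂n| = 2.00×10⁻³ / (1.38×10⁻⁴ × 0.686) = 21.2 m/s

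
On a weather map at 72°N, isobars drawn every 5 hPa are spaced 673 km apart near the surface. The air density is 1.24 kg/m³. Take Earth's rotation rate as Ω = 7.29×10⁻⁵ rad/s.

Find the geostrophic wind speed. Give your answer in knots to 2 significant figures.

8.4 knots

Coriolis parameter at 72°N:
f = 2Ω sin φ = 2 × 7.29×10⁻⁵ × sin 72° = 1.39×10⁻⁴ s⁻¹
Pressure gradient: |∂P/∂n| = 500 Pa / 673000 m = 7.43×10⁻⁴ Pa/m
Geostrophic balance (pressure-gradient force = Coriolis force):
V_g = (1/(fρ)) |∂P/∂n| = 7.43×10⁻⁴ / (1.39×10⁻⁴ × 1.24) = 4.32 m/s
Converting: 4.32 m/s × 1.944 = 8.4 knots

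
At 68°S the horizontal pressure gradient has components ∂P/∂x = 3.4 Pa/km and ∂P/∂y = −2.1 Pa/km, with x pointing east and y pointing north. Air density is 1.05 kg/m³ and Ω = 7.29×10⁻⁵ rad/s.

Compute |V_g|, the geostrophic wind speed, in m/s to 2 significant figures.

Coriolis parameter at 68°S:
f = 2Ω sin φ = 2 × 7.29×10⁻⁵ × sin 68° = 1.35×10⁻⁴ s⁻¹
In the Southern Hemisphere f is negative: f = −1.35×10⁻⁴ s⁻¹.
Component geostrophic relations (x east, y north):
u_g = −(1/(fρ)) ∂P/∂y,  v_g = (1/(fρ)) ∂P/∂x
u_g = −(−2.1×10⁻³)/(−1.35×10⁻⁴ × 1.05) = −14.8 m/s;  v_g = (3.4×10⁻³)/(−1.35×10⁻⁴ × 1.05) = −24.0 m/s
|V_g| = √(u_g² + v_g²) = 28.2 m/s

28 m/s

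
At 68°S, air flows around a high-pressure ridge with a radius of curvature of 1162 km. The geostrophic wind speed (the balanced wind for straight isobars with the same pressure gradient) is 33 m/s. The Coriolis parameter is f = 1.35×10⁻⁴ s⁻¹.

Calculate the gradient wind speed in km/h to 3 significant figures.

170 km/h

Around a high, pressure-gradient force acts outward with centrifugal, so Coriolis balances both:
fV = (1/ρ)|∂P/∂n| + V²/R  →  V² − fR·V + fR·V_g = 0
With fR = 1.35×10⁻⁴ × 1162×10³ m = 157 m/s:
V = [fR − √((fR)² − 4 fR V_g)]/2 = [157 − √(157² − 4×157×33)]/2 = 47.2 m/s
Supergeostrophic (V > V_g = 33 m/s), as expected around a high.
Converting: 47.2 m/s × 3.6 = 170 km/h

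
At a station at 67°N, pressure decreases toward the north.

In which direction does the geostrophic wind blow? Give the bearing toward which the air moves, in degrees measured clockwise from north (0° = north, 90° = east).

090°

The pressure-gradient force points toward the north (bearing 000°).
Geostrophic balance: in the Northern Hemisphere the Coriolis force deflects motion to the right, so the geostrophic wind blows 90° to the right of the pressure-gradient force (low pressure on the left).
Rotating 000° by 90° clockwise gives 090° — the wind blows toward the east.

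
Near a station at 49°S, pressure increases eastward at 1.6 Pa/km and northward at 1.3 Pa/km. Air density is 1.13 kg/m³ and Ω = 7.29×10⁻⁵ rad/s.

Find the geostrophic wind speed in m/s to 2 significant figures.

Coriolis parameter at 49°S:
f = 2Ω sin φ = 2 × 7.29×10⁻⁵ × sin 49° = 1.10×10⁻⁴ s⁻¹
In the Southern Hemisphere f is negative: f = −1.10×10⁻⁴ s⁻¹.
Component geostrophic relations (x east, y north):
u_g = −(1/(fρ)) ∂P/∂y,  v_g = (1/(fρ)) ∂P/∂x
u_g = −(1.3×10⁻³)/(−1.10×10⁻⁴ × 1.13) = 10.5 m/s;  v_g = (1.6×10⁻³)/(−1.10×10⁻⁴ × 1.13) = −12.9 m/s
|V_g| = √(u_g² + v_g²) = 16.6 m/s

17 m/s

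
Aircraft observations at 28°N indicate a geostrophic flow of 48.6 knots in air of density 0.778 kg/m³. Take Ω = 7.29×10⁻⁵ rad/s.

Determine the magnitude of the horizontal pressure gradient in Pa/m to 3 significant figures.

Coriolis parameter at 28°N:
f = 2Ω sin φ = 2 × 7.29×10⁻⁵ × sin 28° = 6.84×10⁻⁵ s⁻¹
Wind speed in SI: 48.6 knots = 25.0 m/s
Geostrophic balance rearranged: |∂P/∂n| = f ρ V_g
|∂P/∂n| = 6.84×10⁻⁵ × 0.778 × 25.0 = 1.33×10⁻³ Pa/m

1.33×10⁻³ Pa/m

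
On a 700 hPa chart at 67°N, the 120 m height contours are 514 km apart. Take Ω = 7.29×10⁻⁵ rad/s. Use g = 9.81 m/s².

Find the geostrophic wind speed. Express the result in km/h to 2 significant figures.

61 km/h

Coriolis parameter at 67°N:
f = 2Ω sin φ = 2 × 7.29×10⁻⁵ × sin 67° = 1.34×10⁻⁴ s⁻¹
Height gradient: |∂Z/∂n| = 120 m / 514000 m = 2.33×10⁻⁴
On a pressure surface, geostrophic balance gives V_g = (g/f)|∂Z/∂n|:
V_g = 9.81 × 2.33×10⁻⁴ / 1.34×10⁻⁴ = 17.1 m/s
Converting: 17.1 m/s × 3.6 = 61 km/h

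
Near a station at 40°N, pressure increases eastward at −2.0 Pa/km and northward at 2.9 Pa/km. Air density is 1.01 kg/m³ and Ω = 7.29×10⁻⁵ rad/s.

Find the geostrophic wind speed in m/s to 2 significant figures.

37 m/s

Coriolis parameter at 40°N:
f = 2Ω sin φ = 2 × 7.29×10⁻⁵ × sin 40° = 9.37×10⁻⁵ s⁻¹
Component geostrophic relations (x east, y north):
u_g = −(1/(fρ)) ∂P/∂y,  v_g = (1/(fρ)) ∂P/∂x
u_g = −(2.9×10⁻³)/(9.37×10⁻⁵ × 1.01) = −30.6 m/s;  v_g = (−2.0×10⁻³)/(9.37×10⁻⁵ × 1.01) = −21.1 m/s
|V_g| = √(u_g² + v_g²) = 37.2 m/s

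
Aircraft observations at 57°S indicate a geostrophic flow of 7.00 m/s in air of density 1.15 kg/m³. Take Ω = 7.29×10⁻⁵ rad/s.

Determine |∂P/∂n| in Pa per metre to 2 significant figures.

Coriolis parameter at 57°S:
f = 2Ω sin φ = 2 × 7.29×10⁻⁵ × sin 57° = 1.22×10⁻⁴ s⁻¹
Geostrophic balance rearranged: |∂P/∂n| = f ρ V_g
|∂P/∂n| = 1.22×10⁻⁴ × 1.15 × 7.00 = 9.84×10⁻⁴ Pa/m

9.8×10⁻⁴ Pa/m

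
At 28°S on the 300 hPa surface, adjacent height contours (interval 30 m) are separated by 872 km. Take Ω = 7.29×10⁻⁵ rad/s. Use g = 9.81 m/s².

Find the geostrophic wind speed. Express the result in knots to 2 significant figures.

Coriolis parameter at 28°S:
f = 2Ω sin φ = 2 × 7.29×10⁻⁵ × sin 28° = 6.84×10⁻⁵ s⁻¹
Height gradient: |∂Z/∂n| = 30 m / 872000 m = 3.44×10⁻⁵
On a pressure surface, geostrophic balance gives V_g = (g/f)|∂Z/∂n|:
V_g = 9.81 × 3.44×10⁻⁵ / 6.84×10⁻⁵ = 4.93 m/s
Converting: 4.93 m/s × 1.944 = 9.6 knots

9.6 knots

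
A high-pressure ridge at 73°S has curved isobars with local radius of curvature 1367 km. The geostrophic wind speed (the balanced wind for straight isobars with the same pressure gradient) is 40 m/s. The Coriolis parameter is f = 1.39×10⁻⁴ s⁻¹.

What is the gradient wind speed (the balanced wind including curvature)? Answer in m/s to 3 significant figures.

Around a high, pressure-gradient force acts outward with centrifugal, so Coriolis balances both:
fV = (1/ρ)|∂P/∂n| + V²/R  →  V² − fR·V + fR·V_g = 0
With fR = 1.39×10⁻⁴ × 1367×10³ m = 190 m/s:
V = [fR − √((fR)² − 4 fR V_g)]/2 = [190 − √(190² − 4×190×40)]/2 = 57.2 m/s
Supergeostrophic (V > V_g = 40 m/s), as expected around a high.

57.2 m/s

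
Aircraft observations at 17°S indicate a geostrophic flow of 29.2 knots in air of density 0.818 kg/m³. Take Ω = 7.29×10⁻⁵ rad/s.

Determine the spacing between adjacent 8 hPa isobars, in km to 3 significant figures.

Coriolis parameter at 17°S:
f = 2Ω sin φ = 2 × 7.29×10⁻⁵ × sin 17° = 4.26×10⁻⁵ s⁻¹
Wind speed in SI: 29.2 knots = 15.0 m/s
Geostrophic balance rearranged: |∂P/∂n| = f ρ V_g
|∂P/∂n| = 4.26×10⁻⁵ × 0.818 × 15.0 = 5.24×10⁻⁴ Pa/m
Isobar spacing: Δn = ΔP/|∂P/∂n| = 800 Pa / 5.24×10⁻⁴ Pa/m = 1527295 m ≈ 1530 km

1530 km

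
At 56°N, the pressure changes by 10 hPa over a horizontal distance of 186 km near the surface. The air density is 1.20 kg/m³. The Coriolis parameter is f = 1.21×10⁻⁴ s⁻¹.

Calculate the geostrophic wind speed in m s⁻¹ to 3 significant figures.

37.0 m s⁻¹

Pressure gradient: |∂P/∂n| = 1000 Pa / 186000 m = 5.38×10⁻³ Pa/m
Geostrophic balance (pressure-gradient force = Coriolis force):
V_g = (1/(fρ)) |∂P/∂n| = 5.38×10⁻³ / (1.21×10⁻⁴ × 1.20) = 37.0 m/s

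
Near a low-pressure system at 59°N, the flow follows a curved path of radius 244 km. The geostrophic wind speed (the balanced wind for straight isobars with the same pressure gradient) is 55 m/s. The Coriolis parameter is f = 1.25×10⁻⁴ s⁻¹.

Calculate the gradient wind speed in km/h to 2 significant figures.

Around a low, centrifugal force acts outward with Coriolis, so pressure-gradient force balances both:
(1/ρ)|∂P/∂n| = fV + V²/R  →  V² + fR·V − fR·V_g = 0
With fR = 1.25×10⁻⁴ × 244×10³ m = 30.5 m/s:
V = [−fR + √((fR)² + 4 fR V_g)]/2 = [−30.5 + √(30.5² + 4×30.5×55)]/2 = 28.5 m/s
Subgeostrophic (V < V_g = 55 m/s), as expected around a low.
Converting: 28.5 m/s × 3.6 = 100 km/h

100 km/h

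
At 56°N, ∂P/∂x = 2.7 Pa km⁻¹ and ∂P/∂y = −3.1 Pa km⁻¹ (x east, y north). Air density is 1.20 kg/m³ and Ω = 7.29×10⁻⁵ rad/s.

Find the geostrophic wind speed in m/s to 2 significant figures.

Coriolis parameter at 56°N:
f = 2Ω sin φ = 2 × 7.29×10⁻⁵ × sin 56° = 1.21×10⁻⁴ s⁻¹
Component geostrophic relations (x east, y north):
u_g = −(1/(fρ)) ∂P/∂y,  v_g = (1/(fρ)) ∂P/∂x
u_g = −(−3.1×10⁻³)/(1.21×10⁻⁴ × 1.20) = 21.4 m/s;  v_g = (2.7×10⁻³)/(1.21×10⁻⁴ × 1.20) = 18.6 m/s
|V_g| = √(u_g² + v_g²) = 28.3 m/s

28 m/s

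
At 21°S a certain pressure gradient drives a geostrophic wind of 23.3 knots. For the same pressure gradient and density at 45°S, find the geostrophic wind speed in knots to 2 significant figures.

12 knots

With the same pressure gradient and density, V_g ∝ 1/f ∝ 1/sin φ.
V₂ = V₁ · sin φ₁ / sin φ₂ = 23.3 × sin 21° / sin 45°
V₂ = 23.3 × 0.3584/0.7071 = 12 knots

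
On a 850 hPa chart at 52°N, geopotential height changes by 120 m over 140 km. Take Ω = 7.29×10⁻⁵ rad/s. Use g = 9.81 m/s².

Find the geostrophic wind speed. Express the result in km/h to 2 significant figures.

260 km/h

Coriolis parameter at 52°N:
f = 2Ω sin φ = 2 × 7.29×10⁻⁵ × sin 52° = 1.15×10⁻⁴ s⁻¹
Height gradient: |∂Z/∂n| = 120 m / 140000 m = 8.57×10⁻⁴
On a pressure surface, geostrophic balance gives V_g = (g/f)|∂Z/∂n|:
V_g = 9.81 × 8.57×10⁻⁴ / 1.15×10⁻⁴ = 73.2 m/s
Converting: 73.2 m/s × 3.6 = 260 km/h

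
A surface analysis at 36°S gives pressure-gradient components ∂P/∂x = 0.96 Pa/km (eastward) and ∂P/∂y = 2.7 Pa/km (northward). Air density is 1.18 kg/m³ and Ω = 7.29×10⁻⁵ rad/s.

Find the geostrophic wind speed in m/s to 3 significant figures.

28.3 m/s

Coriolis parameter at 36°S:
f = 2Ω sin φ = 2 × 7.29×10⁻⁵ × sin 36° = 8.57×10⁻⁵ s⁻¹
In the Southern Hemisphere f is negative: f = −8.57×10⁻⁵ s⁻¹.
Component geostrophic relations (x east, y north):
u_g = −(1/(fρ)) ∂P/∂y,  v_g = (1/(fρ)) ∂P/∂x
u_g = −(2.7×10⁻³)/(−8.57×10⁻⁵ × 1.18) = 26.7 m/s;  v_g = (0.96×10⁻³)/(−8.57×10⁻⁵ × 1.18) = −9.49 m/s
|V_g| = √(u_g² + v_g²) = 28.3 m/s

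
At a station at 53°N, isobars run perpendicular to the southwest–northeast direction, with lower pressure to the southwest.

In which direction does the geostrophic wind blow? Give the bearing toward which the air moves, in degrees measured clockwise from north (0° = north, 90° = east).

315°

The pressure-gradient force points toward the southwest (bearing 225°).
Geostrophic balance: in the Northern Hemisphere the Coriolis force deflects motion to the right, so the geostrophic wind blows 90° to the right of the pressure-gradient force (low pressure on the left).
Rotating 225° by 90° clockwise gives 315° — the wind blows toward the northwest.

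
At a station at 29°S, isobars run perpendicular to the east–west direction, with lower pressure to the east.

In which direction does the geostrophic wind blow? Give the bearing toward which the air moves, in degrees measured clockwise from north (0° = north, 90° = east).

The pressure-gradient force points toward the east (bearing 090°).
Geostrophic balance: in the Southern Hemisphere the Coriolis force deflects motion to the left, so the geostrophic wind blows 90° to the left of the pressure-gradient force (low pressure on the right).
Rotating 090° by 90° counterclockwise gives 000° — the wind blows toward the north.

000°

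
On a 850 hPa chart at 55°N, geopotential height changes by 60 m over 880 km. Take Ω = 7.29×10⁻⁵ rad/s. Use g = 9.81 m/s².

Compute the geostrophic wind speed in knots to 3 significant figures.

Coriolis parameter at 55°N:
f = 2Ω sin φ = 2 × 7.29×10⁻⁵ × sin 55° = 1.19×10⁻⁴ s⁻¹
Height gradient: |∂Z/∂n| = 60 m / 880000 m = 6.82×10⁻⁵
On a pressure surface, geostrophic balance gives V_g = (g/f)|∂Z/∂n|:
V_g = 9.81 × 6.82×10⁻⁵ / 1.19×10⁻⁴ = 5.60 m/s
Converting: 5.60 m/s × 1.944 = 10.9 knots

10.9 knots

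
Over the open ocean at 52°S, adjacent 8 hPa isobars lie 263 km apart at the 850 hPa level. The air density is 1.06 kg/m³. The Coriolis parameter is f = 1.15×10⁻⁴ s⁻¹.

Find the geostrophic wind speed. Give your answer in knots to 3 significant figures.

48.5 knots

Pressure gradient: |∂P/∂n| = 800 Pa / 263000 m = 3.04×10⁻³ Pa/m
Geostrophic balance (pressure-gradient force = Coriolis force):
V_g = (1/(fρ)) |∂P/∂n| = 3.04×10⁻³ / (1.15×10⁻⁴ × 1.06) = 25.0 m/s
Converting: 25.0 m/s × 1.944 = 48.5 knots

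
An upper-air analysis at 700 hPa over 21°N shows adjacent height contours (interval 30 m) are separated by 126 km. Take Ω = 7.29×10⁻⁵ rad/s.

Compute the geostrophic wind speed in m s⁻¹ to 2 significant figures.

45 m s⁻¹

Coriolis parameter at 21°N:
f = 2Ω sin φ = 2 × 7.29×10⁻⁵ × sin 21° = 5.23×10⁻⁵ s⁻¹
Height gradient: |∂Z/∂n| = 30 m / 126000 m = 2.38×10⁻⁴
On a pressure surface, geostrophic balance gives V_g = (g/f)|∂Z/∂n|:
V_g = 9.81 × 2.38×10⁻⁴ / 5.23×10⁻⁵ = 44.7 m/s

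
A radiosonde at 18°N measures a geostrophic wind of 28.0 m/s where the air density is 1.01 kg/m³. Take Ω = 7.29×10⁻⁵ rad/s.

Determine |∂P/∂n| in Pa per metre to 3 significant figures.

1.27×10⁻³ Pa/m

Coriolis parameter at 18°N:
f = 2Ω sin φ = 2 × 7.29×10⁻⁵ × sin 18° = 4.51×10⁻⁵ s⁻¹
Geostrophic balance rearranged: |∂P/∂n| = f ρ V_g
|∂P/∂n| = 4.51×10⁻⁵ × 1.01 × 28.0 = 1.27×10⁻³ Pa/m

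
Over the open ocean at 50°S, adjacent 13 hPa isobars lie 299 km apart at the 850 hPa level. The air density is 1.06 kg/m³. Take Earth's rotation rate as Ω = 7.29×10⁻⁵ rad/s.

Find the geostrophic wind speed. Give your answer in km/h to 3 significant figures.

Coriolis parameter at 50°S:
f = 2Ω sin φ = 2 × 7.29×10⁻⁵ × sin 50° = 1.12×10⁻⁴ s⁻¹
Pressure gradient: |∂P/∂n| = 1300 Pa / 299000 m = 4.35×10⁻³ Pa/m
Geostrophic balance (pressure-gradient force = Coriolis force):
V_g = (1/(fρ)) |∂P/∂n| = 4.35×10⁻³ / (1.12×10⁻⁴ × 1.06) = 36.7 m/s
Converting: 36.7 m/s × 3.6 = 132 km/h

132 km/h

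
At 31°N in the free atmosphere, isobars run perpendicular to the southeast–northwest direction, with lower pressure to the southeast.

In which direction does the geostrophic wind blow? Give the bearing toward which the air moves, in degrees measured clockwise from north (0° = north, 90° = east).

The pressure-gradient force points toward the southeast (bearing 135°).
Geostrophic balance: in the Northern Hemisphere the Coriolis force deflects motion to the right, so the geostrophic wind blows 90° to the right of the pressure-gradient force (low pressure on the left).
Rotating 135° by 90° clockwise gives 225° — the wind blows toward the southwest.

225°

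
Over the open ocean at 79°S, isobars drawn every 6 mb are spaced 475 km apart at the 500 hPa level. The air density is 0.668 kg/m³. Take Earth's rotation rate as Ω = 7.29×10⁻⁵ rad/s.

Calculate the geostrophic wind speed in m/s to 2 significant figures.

13 m/s

Coriolis parameter at 79°S:
f = 2Ω sin φ = 2 × 7.29×10⁻⁵ × sin 79° = 1.43×10⁻⁴ s⁻¹
Pressure gradient: |∂P/∂n| = 600 Pa / 475000 m = 1.26×10⁻³ Pa/m
Geostrophic balance (pressure-gradient force = Coriolis force):
V_g = (1/(fρ)) |∂P/∂n| = 1.26×10⁻³ / (1.43×10⁻⁴ × 0.668) = 13.2 m/s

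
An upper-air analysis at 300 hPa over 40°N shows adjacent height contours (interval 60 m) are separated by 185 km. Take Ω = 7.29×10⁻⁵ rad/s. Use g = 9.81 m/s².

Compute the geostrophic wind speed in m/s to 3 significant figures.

33.9 m/s

Coriolis parameter at 40°N:
f = 2Ω sin φ = 2 × 7.29×10⁻⁵ × sin 40° = 9.37×10⁻⁵ s⁻¹
Height gradient: |∂Z/∂n| = 60 m / 185000 m = 3.24×10⁻⁴
On a pressure surface, geostrophic balance gives V_g = (g/f)|∂Z/∂n|:
V_g = 9.81 × 3.24×10⁻⁴ / 9.37×10⁻⁵ = 33.9 m/s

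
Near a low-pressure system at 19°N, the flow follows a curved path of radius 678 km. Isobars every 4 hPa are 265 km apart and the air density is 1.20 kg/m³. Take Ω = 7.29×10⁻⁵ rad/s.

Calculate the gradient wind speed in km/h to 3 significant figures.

Coriolis parameter at 19°N:
f = 2Ω sin φ = 2 × 7.29×10⁻⁵ × sin 19° = 4.75×10⁻⁵ s⁻¹
Pressure gradient: |∂P/∂n| = 400 Pa / 265000 m = 1.51×10⁻³ Pa/m
Geostrophic speed: V_g = |∂P/∂n|/(fρ) = 1.51×10⁻³/(4.75×10⁻⁵ × 1.20) = 26.5 m/s
Around a low, centrifugal force acts outward with Coriolis, so pressure-gradient force balances both:
(1/ρ)|∂P/∂n| = fV + V²/R  →  V² + fR·V − fR·V_g = 0
With fR = 4.75×10⁻⁵ × 678×10³ m = 32.2 m/s:
V = [−fR + √((fR)² + 4 fR V_g)]/2 = [−32.2 + √(32.2² + 4×32.2×26.5)]/2 = 17.3 m/s
Subgeostrophic (V < V_g = 26.5 m/s), as expected around a low.
Converting: 17.3 m/s × 3.6 = 62.1 km/h

62.1 km/h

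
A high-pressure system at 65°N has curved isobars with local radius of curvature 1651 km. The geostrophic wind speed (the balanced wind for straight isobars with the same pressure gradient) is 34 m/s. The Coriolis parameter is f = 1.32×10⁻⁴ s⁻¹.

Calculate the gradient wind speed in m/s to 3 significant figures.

42.2 m/s

Around a high, pressure-gradient force acts outward with centrifugal, so Coriolis balances both:
fV = (1/ρ)|∂P/∂n| + V²/R  →  V² − fR·V + fR·V_g = 0
With fR = 1.32×10⁻⁴ × 1651×10³ m = 218 m/s:
V = [fR − √((fR)² − 4 fR V_g)]/2 = [218 − √(218² − 4×218×34)]/2 = 42.2 m/s
Supergeostrophic (V > V_g = 34 m/s), as expected around a high.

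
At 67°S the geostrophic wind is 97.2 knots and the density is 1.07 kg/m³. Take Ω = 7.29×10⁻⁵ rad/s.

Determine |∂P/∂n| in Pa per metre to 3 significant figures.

7.18×10⁻³ Pa/m

Coriolis parameter at 67°S:
f = 2Ω sin φ = 2 × 7.29×10⁻⁵ × sin 67° = 1.34×10⁻⁴ s⁻¹
Wind speed in SI: 97.2 knots = 50.0 m/s
Geostrophic balance rearranged: |∂P/∂n| = f ρ V_g
|∂P/∂n| = 1.34×10⁻⁴ × 1.07 × 50.0 = 7.18×10⁻³ Pa/m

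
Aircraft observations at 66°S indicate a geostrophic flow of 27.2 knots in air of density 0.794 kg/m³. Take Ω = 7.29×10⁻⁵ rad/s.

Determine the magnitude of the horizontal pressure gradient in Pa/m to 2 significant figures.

1.5×10⁻³ Pa/m

Coriolis parameter at 66°S:
f = 2Ω sin φ = 2 × 7.29×10⁻⁵ × sin 66° = 1.33×10⁻⁴ s⁻¹
Wind speed in SI: 27.2 knots = 14.0 m/s
Geostrophic balance rearranged: |∂P/∂n| = f ρ V_g
|∂P/∂n| = 1.33×10⁻⁴ × 0.794 × 14.0 = 1.48×10⁻³ Pa/m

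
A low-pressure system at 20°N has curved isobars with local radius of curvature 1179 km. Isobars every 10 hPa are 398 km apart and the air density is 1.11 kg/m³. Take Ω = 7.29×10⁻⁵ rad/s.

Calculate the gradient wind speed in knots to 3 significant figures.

Coriolis parameter at 20°N:
f = 2Ω sin φ = 2 × 7.29×10⁻⁵ × sin 20° = 4.99×10⁻⁵ s⁻¹
Pressure gradient: |∂P/∂n| = 1000 Pa / 398000 m = 2.51×10⁻³ Pa/m
Geostrophic speed: V_g = |∂P/∂n|/(fρ) = 2.51×10⁻³/(4.99×10⁻⁵ × 1.11) = 45.4 m/s
Around a low, centrifugal force acts outward with Coriolis, so pressure-gradient force balances both:
(1/ρ)|∂P/∂n| = fV + V²/R  →  V² + fR·V − fR·V_g = 0
With fR = 4.99×10⁻⁵ × 1179×10³ m = 58.8 m/s:
V = [−fR + √((fR)² + 4 fR V_g)]/2 = [−58.8 + √(58.8² + 4×58.8×45.4)]/2 = 30 m/s
Subgeostrophic (V < V_g = 45.4 m/s), as expected around a low.
Converting: 30 m/s × 1.944 = 58.4 knots

58.4 knots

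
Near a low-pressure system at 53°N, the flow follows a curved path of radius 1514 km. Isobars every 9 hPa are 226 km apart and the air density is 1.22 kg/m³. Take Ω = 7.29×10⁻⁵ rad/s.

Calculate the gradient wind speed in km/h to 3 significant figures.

Coriolis parameter at 53°N:
f = 2Ω sin φ = 2 × 7.29×10⁻⁵ × sin 53° = 1.16×10⁻⁴ s⁻¹
Pressure gradient: |∂P/∂n| = 900 Pa / 226000 m = 3.98×10⁻³ Pa/m
Geostrophic speed: V_g = |∂P/∂n|/(fρ) = 3.98×10⁻³/(1.16×10⁻⁴ × 1.22) = 28.0 m/s
Around a low, centrifugal force acts outward with Coriolis, so pressure-gradient force balances both:
(1/ρ)|∂P/∂n| = fV + V²/R  →  V² + fR·V − fR·V_g = 0
With fR = 1.16×10⁻⁴ × 1514×10³ m = 176 m/s:
V = [−fR + √((fR)² + 4 fR V_g)]/2 = [−176 + √(176² + 4×176×28)]/2 = 24.6 m/s
Subgeostrophic (V < V_g = 28 m/s), as expected around a low.
Converting: 24.6 m/s × 3.6 = 88.6 km/h

88.6 km/h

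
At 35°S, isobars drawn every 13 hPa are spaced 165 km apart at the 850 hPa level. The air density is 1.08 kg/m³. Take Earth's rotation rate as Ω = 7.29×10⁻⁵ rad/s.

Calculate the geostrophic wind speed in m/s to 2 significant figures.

87 m/s

Coriolis parameter at 35°S:
f = 2Ω sin φ = 2 × 7.29×10⁻⁵ × sin 35° = 8.36×10⁻⁵ s⁻¹
Pressure gradient: |∂P/∂n| = 1300 Pa / 165000 m = 7.88×10⁻³ Pa/m
Geostrophic balance (pressure-gradient force = Coriolis force):
V_g = (1/(fρ)) |∂P/∂n| = 7.88×10⁻³ / (8.36×10⁻⁵ × 1.08) = 87.2 m/s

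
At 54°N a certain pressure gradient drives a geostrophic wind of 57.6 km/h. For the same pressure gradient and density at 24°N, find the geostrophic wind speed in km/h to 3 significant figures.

With the same pressure gradient and density, V_g ∝ 1/f ∝ 1/sin φ.
V₂ = V₁ · sin φ₁ / sin φ₂ = 57.6 × sin 54° / sin 24°
V₂ = 57.6 × 0.8090/0.4067 = 115 km/h

115 km/h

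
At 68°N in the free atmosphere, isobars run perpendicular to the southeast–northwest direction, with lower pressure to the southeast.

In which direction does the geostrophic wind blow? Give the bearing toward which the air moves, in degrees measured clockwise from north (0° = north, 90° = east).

225°

The pressure-gradient force points toward the southeast (bearing 135°).
Geostrophic balance: in the Northern Hemisphere the Coriolis force deflects motion to the right, so the geostrophic wind blows 90° to the right of the pressure-gradient force (low pressure on the left).
Rotating 135° by 90° clockwise gives 225° — the wind blows toward the southwest.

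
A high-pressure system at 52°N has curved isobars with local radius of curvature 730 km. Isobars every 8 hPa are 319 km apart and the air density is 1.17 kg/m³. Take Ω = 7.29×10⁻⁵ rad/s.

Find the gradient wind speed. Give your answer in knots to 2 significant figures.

54 knots

Coriolis parameter at 52°N:
f = 2Ω sin φ = 2 × 7.29×10⁻⁵ × sin 52° = 1.15×10⁻⁴ s⁻¹
Pressure gradient: |∂P/∂n| = 800 Pa / 319000 m = 2.51×10⁻³ Pa/m
Geostrophic speed: V_g = |∂P/∂n|/(fρ) = 2.51×10⁻³/(1.15×10⁻⁴ × 1.17) = 18.7 m/s
Around a high, pressure-gradient force acts outward with centrifugal, so Coriolis balances both:
fV = (1/ρ)|∂P/∂n| + V²/R  →  V² − fR·V + fR·V_g = 0
With fR = 1.15×10⁻⁴ × 730×10³ m = 83.9 m/s:
V = [fR − √((fR)² − 4 fR V_g)]/2 = [83.9 − √(83.9² − 4×83.9×18.7)]/2 = 28 m/s
Supergeostrophic (V > V_g = 18.7 m/s), as expected around a high.
Converting: 28 m/s × 1.944 = 54 knots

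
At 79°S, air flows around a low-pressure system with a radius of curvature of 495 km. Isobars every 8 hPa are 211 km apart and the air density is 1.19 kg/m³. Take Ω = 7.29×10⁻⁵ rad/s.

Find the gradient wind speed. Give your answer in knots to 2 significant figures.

Coriolis parameter at 79°S:
f = 2Ω sin φ = 2 × 7.29×10⁻⁵ × sin 79° = 1.43×10⁻⁴ s⁻¹
Pressure gradient: |∂P/∂n| = 800 Pa / 211000 m = 3.79×10⁻³ Pa/m
Geostrophic speed: V_g = |∂P/∂n|/(fρ) = 3.79×10⁻³/(1.43×10⁻⁴ × 1.19) = 22.3 m/s
Around a low, centrifugal force acts outward with Coriolis, so pressure-gradient force balances both:
(1/ρ)|∂P/∂n| = fV + V²/R  →  V² + fR·V − fR·V_g = 0
With fR = 1.43×10⁻⁴ × 495×10³ m = 70.8 m/s:
V = [−fR + √((fR)² + 4 fR V_g)]/2 = [−70.8 + √(70.8² + 4×70.8×22.3)]/2 = 17.8 m/s
Subgeostrophic (V < V_g = 22.3 m/s), as expected around a low.
Converting: 17.8 m/s × 1.944 = 35 knots

35 knots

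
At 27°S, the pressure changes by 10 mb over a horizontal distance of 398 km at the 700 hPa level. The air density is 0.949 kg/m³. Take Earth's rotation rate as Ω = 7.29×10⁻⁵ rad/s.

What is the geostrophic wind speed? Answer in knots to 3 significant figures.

77.8 knots

Coriolis parameter at 27°S:
f = 2Ω sin φ = 2 × 7.29×10⁻⁵ × sin 27° = 6.62×10⁻⁵ s⁻¹
Pressure gradient: |∂P/∂n| = 1000 Pa / 398000 m = 2.51×10⁻³ Pa/m
Geostrophic balance (pressure-gradient force = Coriolis force):
V_g = (1/(fρ)) |∂P/∂n| = 2.51×10⁻³ / (6.62×10⁻⁵ × 0.949) = 40.0 m/s
Converting: 40.0 m/s × 1.944 = 77.8 knots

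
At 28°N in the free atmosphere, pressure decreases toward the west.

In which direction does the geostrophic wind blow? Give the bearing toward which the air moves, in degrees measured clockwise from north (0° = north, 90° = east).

000°

The pressure-gradient force points toward the west (bearing 270°).
Geostrophic balance: in the Northern Hemisphere the Coriolis force deflects motion to the right, so the geostrophic wind blows 90° to the right of the pressure-gradient force (low pressure on the left).
Rotating 270° by 90° clockwise gives 000° — the wind blows toward the north.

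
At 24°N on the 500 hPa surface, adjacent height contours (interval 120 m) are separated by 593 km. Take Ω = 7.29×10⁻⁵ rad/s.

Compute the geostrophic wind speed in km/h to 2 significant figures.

120 km/h

Coriolis parameter at 24°N:
f = 2Ω sin φ = 2 × 7.29×10⁻⁵ × sin 24° = 5.93×10⁻⁵ s⁻¹
Height gradient: |∂Z/∂n| = 120 m / 593000 m = 2.02×10⁻⁴
On a pressure surface, geostrophic balance gives V_g = (g/f)|∂Z/∂n|:
V_g = 9.81 × 2.02×10⁻⁴ / 5.93×10⁻⁵ = 33.5 m/s
Converting: 33.5 m/s × 3.6 = 120 km/h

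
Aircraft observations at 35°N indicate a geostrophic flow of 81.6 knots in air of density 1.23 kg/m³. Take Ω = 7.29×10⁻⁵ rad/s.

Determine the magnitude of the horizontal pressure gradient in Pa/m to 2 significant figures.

4.3×10⁻³ Pa/m

Coriolis parameter at 35°N:
f = 2Ω sin φ = 2 × 7.29×10⁻⁵ × sin 35° = 8.36×10⁻⁵ s⁻¹
Wind speed in SI: 81.6 knots = 42.0 m/s
Geostrophic balance rearranged: |∂P/∂n| = f ρ V_g
|∂P/∂n| = 8.36×10⁻⁵ × 1.23 × 42.0 = 4.32×10⁻³ Pa/m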